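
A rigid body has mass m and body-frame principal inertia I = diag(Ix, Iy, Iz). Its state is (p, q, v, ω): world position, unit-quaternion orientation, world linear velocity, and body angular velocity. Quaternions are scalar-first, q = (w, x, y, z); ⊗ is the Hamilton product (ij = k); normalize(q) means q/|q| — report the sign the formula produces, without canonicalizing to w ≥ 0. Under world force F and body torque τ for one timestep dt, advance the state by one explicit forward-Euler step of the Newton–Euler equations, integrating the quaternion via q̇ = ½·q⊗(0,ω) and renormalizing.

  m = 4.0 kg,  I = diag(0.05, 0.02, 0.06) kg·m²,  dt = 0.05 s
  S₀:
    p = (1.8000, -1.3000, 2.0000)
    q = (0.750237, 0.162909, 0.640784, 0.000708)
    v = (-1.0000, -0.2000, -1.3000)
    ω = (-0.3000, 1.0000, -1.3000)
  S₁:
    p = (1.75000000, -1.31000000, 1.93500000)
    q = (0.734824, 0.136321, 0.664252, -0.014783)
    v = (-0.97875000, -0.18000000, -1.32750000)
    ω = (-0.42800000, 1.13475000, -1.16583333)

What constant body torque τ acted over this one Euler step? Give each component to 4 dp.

rate change Δω = (-0.12800000, 0.13475000, 0.13416667)
applied torque τ = (-0.1800, 0.0500, 0.1700)

τ = (-0.1800, 0.0500, 0.1700)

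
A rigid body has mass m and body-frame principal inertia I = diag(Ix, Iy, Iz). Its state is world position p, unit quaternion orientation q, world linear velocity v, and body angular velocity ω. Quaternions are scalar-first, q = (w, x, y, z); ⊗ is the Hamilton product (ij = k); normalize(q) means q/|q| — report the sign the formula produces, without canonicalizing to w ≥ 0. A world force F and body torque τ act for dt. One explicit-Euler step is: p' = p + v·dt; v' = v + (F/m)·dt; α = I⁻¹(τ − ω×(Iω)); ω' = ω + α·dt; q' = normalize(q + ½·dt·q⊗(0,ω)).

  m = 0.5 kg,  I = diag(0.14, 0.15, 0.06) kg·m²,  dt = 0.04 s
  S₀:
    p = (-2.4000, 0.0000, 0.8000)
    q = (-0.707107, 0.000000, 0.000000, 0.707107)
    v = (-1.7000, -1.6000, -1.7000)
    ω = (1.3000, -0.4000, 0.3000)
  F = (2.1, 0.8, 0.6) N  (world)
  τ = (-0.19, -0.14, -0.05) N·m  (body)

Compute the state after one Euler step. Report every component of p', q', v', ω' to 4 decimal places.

p' = (-2.4680, -0.0640, 0.7320)
q' = (-0.7111, -0.0127, 0.0240, 0.7026)
v' = (-1.5320, -1.5360, -1.6520)
ω' = (1.2426, -0.4457, 0.2701)

linear accel F/m = (4.2000, 1.6000, 1.2000)
p' = p + v·dt = (-2.4680, -0.0640, 0.7320)
v + (F/m)dt = (-1.5320, -1.5360, -1.6520)
angular accel α = (-1.4343, -1.1413, -0.7467)
ω + α·dt = (1.2426, -0.4457, 0.2701)
q⊗(0,ω) = (-0.2121321, -0.6363963, 1.2020819, -0.2121321)
q' = normalize(q + ½dt·q⊗(0,ω)) = (-0.7111, -0.0127, 0.0240, 0.7026)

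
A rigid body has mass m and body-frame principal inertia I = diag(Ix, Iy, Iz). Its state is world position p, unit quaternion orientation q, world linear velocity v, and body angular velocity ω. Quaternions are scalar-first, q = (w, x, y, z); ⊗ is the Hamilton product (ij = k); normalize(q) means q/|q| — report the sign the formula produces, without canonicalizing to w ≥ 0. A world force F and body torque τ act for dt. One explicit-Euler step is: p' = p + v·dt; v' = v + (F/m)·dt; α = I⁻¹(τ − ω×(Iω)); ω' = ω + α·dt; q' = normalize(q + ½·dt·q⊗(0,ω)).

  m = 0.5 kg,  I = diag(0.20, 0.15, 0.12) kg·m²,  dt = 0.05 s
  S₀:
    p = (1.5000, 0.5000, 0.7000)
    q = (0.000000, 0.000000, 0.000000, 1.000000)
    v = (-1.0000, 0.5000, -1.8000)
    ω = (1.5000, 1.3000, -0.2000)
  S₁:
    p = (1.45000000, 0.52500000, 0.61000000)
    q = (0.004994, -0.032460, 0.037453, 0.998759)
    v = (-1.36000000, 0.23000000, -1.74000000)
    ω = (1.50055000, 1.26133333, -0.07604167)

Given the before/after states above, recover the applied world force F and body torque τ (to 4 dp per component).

rate change Δω = (0.00055000, -0.03866667, 0.12395833)
precession coupling = (0.0078, -0.0240, -0.0975)
I·α + gyro = (0.0100, -0.1400, 0.2000)
v₁ − v₀ = (-0.36000000, -0.27000000, 0.06000000)
applied force F = (-3.6000, -2.7000, 0.6000)

F = (-3.6000, -2.7000, 0.6000)
τ = (0.0100, -0.1400, 0.2000)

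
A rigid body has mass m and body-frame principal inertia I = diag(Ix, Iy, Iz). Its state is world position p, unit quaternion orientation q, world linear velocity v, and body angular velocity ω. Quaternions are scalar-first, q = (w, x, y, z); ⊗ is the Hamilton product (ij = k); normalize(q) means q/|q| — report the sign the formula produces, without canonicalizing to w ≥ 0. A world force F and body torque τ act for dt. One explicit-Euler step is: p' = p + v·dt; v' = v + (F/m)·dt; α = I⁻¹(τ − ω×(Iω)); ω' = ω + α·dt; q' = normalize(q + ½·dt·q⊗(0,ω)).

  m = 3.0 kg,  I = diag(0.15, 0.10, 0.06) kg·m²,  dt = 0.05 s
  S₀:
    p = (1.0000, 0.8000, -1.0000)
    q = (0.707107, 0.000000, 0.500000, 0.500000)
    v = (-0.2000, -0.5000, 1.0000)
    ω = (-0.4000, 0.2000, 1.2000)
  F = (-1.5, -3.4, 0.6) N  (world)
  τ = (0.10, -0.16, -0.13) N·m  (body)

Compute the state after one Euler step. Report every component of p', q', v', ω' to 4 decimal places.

p' = (0.9900, 0.7750, -0.9500)
q' = (0.6893, 0.0054, 0.4983, 0.5259)
v' = (-0.2250, -0.5567, 1.0100)
ω' = (-0.3635, 0.1416, 1.0883)

linear accel F/m = (-0.5000, -1.1333, 0.2000)
new position p' = (0.9900, 0.7750, -0.9500)
v + (F/m)dt = (-0.2250, -0.5567, 1.0100)
gyro term ω×Iω = (-0.0096, -0.0432, 0.0040)
angular accel α = (0.7307, -1.1680, -2.2333)
new body rate ω' = (-0.3635, 0.1416, 1.0883)
2q̇ = q⊗(0,ω) = (-0.7000000, 0.2171572, -0.0585786, 1.0485284)
updated quaternion q' = (0.6893, 0.0054, 0.4983, 0.5259)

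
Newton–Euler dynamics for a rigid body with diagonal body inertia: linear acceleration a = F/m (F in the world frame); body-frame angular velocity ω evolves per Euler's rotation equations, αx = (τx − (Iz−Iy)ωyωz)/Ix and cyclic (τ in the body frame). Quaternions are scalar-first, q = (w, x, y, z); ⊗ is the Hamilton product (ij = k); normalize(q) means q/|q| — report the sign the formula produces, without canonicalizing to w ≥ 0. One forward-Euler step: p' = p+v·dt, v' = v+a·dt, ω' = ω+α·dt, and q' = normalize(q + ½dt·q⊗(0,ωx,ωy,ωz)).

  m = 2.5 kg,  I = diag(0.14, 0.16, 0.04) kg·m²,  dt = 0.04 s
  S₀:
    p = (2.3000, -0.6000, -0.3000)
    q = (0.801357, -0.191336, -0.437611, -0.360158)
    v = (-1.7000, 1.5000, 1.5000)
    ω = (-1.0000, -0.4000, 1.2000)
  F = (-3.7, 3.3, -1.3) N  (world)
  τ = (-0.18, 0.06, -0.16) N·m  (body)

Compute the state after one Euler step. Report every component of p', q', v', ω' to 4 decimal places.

a = F/m = (-1.4800, 1.3200, -0.5200)
new position p' = (2.2320, -0.5400, -0.2400)
v' = v + a·dt = (-1.7592, 1.5528, 1.4792)
angular accel α = (-1.6971, 1.1250, -4.2000)
new body rate ω' = (-1.0679, -0.3550, 1.0320)
Hamilton product q⊗(0,ω) = (0.0658092, -1.4705534, 0.2692184, 0.6005518)
q + ½dt·q⊗(0,ω), renormalized = (0.8023, -0.2206, -0.4320, -0.3480)

p' = (2.2320, -0.5400, -0.2400)
q' = (0.8023, -0.2206, -0.4320, -0.3480)
v' = (-1.7592, 1.5528, 1.4792)
ω' = (-1.0679, -0.3550, 1.0320)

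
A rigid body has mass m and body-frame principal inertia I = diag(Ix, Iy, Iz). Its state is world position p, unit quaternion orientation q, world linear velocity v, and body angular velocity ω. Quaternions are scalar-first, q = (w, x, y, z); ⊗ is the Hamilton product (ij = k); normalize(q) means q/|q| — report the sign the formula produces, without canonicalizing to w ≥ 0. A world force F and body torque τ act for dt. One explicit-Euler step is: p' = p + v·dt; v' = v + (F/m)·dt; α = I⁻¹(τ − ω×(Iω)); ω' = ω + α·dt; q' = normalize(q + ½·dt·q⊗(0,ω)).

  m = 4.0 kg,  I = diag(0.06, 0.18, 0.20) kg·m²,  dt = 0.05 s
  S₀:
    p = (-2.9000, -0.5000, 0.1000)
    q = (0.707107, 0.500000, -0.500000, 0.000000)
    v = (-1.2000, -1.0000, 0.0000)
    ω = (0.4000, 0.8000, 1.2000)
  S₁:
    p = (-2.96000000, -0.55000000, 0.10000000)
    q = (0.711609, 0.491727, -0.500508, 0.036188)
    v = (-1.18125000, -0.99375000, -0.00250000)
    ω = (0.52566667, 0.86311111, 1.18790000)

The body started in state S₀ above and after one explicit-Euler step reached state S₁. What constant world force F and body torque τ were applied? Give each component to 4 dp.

Δω = ω₁−ω₀ = (0.12566667, 0.06311111, -0.01210000)
applied torque τ = (0.1700, 0.1600, -0.0100)
Δv = v₁−v₀ = (0.01875000, 0.00625000, -0.00250000)
applied force F = (1.5000, 0.5000, -0.2000)

F = (1.5000, 0.5000, -0.2000)
τ = (0.1700, 0.1600, -0.0100)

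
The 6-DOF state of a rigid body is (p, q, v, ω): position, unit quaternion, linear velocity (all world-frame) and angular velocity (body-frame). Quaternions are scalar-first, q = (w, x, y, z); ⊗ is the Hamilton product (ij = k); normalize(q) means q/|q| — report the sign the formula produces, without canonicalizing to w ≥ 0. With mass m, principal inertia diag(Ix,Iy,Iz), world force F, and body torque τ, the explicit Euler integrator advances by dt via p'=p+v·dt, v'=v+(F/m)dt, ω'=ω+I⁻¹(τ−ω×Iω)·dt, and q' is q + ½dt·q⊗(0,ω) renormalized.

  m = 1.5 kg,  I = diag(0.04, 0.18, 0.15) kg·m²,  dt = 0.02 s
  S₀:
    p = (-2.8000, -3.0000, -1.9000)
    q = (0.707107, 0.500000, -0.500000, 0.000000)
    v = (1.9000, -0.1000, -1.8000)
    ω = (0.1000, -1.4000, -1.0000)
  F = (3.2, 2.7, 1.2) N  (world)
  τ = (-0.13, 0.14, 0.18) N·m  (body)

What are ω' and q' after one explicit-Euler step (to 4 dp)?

ω' = (0.0560, -1.3857, -0.9734)
q' = (0.6995, 0.5056, -0.5048, -0.0136)

precession coupling ω×(Iω) = (-0.0420, 0.0110, -0.0196)
angular accel α = (-2.2000, 0.7167, 1.3307)
new body rate ω' = (0.0560, -1.3857, -0.9734)
q⊗(0,ω) = (-0.7500000, 0.5707107, -0.4899498, -1.3571070)
q' = normalize(q + ½dt·q⊗(0,ω)) = (0.6995, 0.5056, -0.5048, -0.0136)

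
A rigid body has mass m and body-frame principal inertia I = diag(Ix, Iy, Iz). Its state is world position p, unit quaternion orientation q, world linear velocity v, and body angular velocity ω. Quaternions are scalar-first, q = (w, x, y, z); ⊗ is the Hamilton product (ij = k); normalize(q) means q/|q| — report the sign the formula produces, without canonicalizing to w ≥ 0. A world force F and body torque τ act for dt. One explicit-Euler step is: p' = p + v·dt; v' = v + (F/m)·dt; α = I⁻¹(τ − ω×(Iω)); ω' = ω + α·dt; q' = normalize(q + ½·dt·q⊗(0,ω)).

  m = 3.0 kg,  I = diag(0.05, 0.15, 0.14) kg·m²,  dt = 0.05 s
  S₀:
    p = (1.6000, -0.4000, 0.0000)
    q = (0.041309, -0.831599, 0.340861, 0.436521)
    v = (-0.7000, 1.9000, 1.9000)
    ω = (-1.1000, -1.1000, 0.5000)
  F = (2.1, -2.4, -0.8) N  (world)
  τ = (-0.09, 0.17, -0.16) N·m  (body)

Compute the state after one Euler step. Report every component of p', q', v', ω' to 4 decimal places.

p + v·dt = (1.5650, -0.3050, 0.0950)
v' = v + a·dt = (-0.6650, 1.8600, 1.8867)
(τ − ω×Iω)/I = (-1.9100, 0.8033, -2.0071)
ω' = ω + α·dt = (-1.1955, -1.0598, 0.3996)
Hamilton product q⊗(0,ω) = (-0.7580723, 0.6051637, -0.1098135, 1.3103605)
q + ½dt·q⊗(0,ω), renormalized = (0.0223, -0.8158, 0.3378, 0.4689)

p' = (1.5650, -0.3050, 0.0950)
q' = (0.0223, -0.8158, 0.3378, 0.4689)
v' = (-0.6650, 1.8600, 1.8867)
ω' = (-1.1955, -1.0598, 0.3996)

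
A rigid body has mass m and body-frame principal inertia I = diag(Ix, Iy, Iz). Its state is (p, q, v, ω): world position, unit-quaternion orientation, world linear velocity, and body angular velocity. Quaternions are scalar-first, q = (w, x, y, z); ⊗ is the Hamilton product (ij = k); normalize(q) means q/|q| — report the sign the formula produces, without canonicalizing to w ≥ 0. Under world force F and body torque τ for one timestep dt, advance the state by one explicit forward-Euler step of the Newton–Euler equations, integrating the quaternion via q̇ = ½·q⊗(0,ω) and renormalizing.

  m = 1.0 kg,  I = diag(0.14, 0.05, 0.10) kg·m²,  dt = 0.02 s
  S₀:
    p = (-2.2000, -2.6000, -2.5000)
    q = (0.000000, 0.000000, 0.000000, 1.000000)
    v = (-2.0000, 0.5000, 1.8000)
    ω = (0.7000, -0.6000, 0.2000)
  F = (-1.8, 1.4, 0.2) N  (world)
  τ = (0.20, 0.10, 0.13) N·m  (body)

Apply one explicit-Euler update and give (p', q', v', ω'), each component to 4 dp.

p' = (-2.2400, -2.5900, -2.4640)
q' = (-0.0020, 0.0060, 0.0070, 1.0000)
v' = (-2.0360, 0.5280, 1.8040)
ω' = (0.7294, -0.5622, 0.2184)

gyro term ω×Iω = (-0.0060, 0.0056, 0.0378)
angular accel α = (1.4714, 1.8880, 0.9220)
new body rate ω' = (0.7294, -0.5622, 0.2184)
Hamilton product q⊗(0,ω) = (-0.2000000, 0.6000000, 0.7000000, 0.0000000)
q' = normalize(q + ½dt·q⊗(0,ω)) = (-0.0020, 0.0060, 0.0070, 1.0000)
new position p' = (-2.2400, -2.5900, -2.4640)
v + (F/m)dt = (-2.0360, 0.5280, 1.8040)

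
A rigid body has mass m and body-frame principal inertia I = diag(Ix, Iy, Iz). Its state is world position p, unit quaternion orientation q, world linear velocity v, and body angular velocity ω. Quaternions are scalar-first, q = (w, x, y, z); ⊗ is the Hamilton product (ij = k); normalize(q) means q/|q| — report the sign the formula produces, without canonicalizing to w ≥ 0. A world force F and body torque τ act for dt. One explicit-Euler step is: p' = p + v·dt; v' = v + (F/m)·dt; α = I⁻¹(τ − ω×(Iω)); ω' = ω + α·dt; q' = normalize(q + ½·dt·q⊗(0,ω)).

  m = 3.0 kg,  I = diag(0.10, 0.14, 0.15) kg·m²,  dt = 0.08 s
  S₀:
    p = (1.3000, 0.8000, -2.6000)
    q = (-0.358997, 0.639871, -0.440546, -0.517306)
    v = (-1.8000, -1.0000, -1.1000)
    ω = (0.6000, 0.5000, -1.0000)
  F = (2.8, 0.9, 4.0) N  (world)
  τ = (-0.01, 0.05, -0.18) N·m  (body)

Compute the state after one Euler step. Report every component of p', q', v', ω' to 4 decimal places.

p' = p + v·dt = (1.1560, 0.7200, -2.6880)
new velocity v' = (-1.7253, -0.9760, -0.9933)
precession coupling ω×(Iω) = (-0.0050, 0.0300, 0.0120)
angular accel α = (-0.0500, 0.1429, -1.2800)
new body rate ω' = (0.5960, 0.5114, -1.1024)
2q̇ = q⊗(0,ω) = (-0.6809556, 0.4838008, 0.1499889, 0.9432601)
q + ½dt·q⊗(0,ω), renormalized = (-0.3857, 0.6584, -0.4340, -0.4790)

p' = (1.1560, 0.7200, -2.6880)
q' = (-0.3857, 0.6584, -0.4340, -0.4790)
v' = (-1.7253, -0.9760, -0.9933)
ω' = (0.5960, 0.5114, -1.1024)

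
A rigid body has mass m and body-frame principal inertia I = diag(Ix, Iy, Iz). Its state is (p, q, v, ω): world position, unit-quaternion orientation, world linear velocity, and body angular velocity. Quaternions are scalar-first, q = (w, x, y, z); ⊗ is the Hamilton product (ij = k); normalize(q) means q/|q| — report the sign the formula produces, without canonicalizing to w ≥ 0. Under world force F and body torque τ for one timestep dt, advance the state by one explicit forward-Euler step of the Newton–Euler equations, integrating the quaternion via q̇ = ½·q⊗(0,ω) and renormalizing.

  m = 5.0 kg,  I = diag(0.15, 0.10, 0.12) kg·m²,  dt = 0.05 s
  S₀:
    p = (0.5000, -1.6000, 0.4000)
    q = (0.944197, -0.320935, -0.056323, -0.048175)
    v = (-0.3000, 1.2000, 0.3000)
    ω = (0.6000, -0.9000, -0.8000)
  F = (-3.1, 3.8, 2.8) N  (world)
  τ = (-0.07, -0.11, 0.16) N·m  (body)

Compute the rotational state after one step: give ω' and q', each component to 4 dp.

ω' = (0.5719, -0.9478, -0.7446)
q' = (0.9462, -0.3066, -0.0847, -0.0590)

ω×(Iω) gyroscopic = (0.0144, -0.0144, 0.0270)
(τ − ω×Iω)/I = (-0.5627, -0.9560, 1.1083)
ω' = ω + α·dt = (0.5719, -0.9478, -0.7446)
Hamilton product q⊗(0,ω) = (0.1033303, 0.5682191, -1.1354303, -0.4327223)
updated quaternion q' = (0.9462, -0.3066, -0.0847, -0.0590)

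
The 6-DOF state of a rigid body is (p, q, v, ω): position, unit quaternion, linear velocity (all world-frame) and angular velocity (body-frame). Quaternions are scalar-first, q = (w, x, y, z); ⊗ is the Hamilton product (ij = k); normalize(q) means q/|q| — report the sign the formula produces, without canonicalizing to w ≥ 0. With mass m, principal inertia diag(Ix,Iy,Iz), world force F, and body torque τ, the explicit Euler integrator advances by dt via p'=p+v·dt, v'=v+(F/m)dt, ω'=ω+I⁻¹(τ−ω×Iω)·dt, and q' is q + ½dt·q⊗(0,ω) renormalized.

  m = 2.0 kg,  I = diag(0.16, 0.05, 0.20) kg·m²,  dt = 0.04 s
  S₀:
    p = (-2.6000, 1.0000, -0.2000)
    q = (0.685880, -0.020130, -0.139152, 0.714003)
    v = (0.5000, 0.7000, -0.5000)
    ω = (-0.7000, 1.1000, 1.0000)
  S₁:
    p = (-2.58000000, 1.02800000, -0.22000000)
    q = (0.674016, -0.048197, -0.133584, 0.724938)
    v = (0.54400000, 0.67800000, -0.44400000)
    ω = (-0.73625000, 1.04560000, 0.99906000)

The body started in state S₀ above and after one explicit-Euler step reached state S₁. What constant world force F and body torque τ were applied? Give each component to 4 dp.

v₁ − v₀ = (0.04400000, -0.02200000, 0.05600000)
m·(v₁−v₀)/dt = (2.2000, -1.1000, 2.8000)
rate change Δω = (-0.03625000, -0.05440000, -0.00094000)
gyro term ω₀×Iω₀ = (0.1650, 0.0280, 0.0847)
τ = I·(Δω/dt) + ω₀×(Iω₀) = (0.0200, -0.0400, 0.0800)

F = (2.2000, -1.1000, 2.8000)
τ = (0.0200, -0.0400, 0.0800)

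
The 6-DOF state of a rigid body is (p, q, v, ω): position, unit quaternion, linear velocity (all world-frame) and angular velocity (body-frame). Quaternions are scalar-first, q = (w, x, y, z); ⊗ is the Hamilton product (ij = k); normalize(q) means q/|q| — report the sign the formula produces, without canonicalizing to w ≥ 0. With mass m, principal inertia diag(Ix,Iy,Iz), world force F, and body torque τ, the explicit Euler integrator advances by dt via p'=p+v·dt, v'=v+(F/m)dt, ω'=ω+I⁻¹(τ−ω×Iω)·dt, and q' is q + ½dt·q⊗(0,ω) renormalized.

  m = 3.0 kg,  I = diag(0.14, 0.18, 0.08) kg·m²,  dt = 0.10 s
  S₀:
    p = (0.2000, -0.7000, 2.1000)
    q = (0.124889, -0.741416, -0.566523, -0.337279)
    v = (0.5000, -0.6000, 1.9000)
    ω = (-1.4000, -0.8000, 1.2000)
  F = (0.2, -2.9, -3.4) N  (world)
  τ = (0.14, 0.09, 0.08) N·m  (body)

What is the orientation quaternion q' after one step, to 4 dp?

q' = (0.0702, -0.7936, -0.5009, -0.3381)

q⊗(0,ω) = (-1.0864660, -1.1244954, 1.2619786, -0.0501326)
q' = normalize(q + ½dt·q⊗(0,ω)) = (0.0702, -0.7936, -0.5009, -0.3381)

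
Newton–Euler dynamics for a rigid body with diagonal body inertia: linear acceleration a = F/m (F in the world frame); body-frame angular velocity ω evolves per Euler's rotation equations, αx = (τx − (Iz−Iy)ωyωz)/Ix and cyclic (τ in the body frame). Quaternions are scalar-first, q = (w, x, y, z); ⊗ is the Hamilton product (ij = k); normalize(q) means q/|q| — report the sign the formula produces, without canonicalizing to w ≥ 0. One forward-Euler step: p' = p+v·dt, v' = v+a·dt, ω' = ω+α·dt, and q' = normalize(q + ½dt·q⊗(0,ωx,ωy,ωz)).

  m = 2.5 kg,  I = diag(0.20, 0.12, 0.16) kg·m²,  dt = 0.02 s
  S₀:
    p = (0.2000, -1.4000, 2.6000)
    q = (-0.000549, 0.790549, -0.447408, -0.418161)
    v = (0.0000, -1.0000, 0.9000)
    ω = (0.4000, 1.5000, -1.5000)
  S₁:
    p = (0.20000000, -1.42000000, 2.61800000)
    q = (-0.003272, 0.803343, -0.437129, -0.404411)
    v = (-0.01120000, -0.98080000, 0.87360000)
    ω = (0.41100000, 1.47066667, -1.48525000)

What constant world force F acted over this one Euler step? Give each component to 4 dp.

velocity change Δv = (-0.01120000, 0.01920000, -0.02640000)
m·(v₁−v₀)/dt = (-1.4000, 2.4000, -3.3000)

F = (-1.4000, 2.4000, -3.3000)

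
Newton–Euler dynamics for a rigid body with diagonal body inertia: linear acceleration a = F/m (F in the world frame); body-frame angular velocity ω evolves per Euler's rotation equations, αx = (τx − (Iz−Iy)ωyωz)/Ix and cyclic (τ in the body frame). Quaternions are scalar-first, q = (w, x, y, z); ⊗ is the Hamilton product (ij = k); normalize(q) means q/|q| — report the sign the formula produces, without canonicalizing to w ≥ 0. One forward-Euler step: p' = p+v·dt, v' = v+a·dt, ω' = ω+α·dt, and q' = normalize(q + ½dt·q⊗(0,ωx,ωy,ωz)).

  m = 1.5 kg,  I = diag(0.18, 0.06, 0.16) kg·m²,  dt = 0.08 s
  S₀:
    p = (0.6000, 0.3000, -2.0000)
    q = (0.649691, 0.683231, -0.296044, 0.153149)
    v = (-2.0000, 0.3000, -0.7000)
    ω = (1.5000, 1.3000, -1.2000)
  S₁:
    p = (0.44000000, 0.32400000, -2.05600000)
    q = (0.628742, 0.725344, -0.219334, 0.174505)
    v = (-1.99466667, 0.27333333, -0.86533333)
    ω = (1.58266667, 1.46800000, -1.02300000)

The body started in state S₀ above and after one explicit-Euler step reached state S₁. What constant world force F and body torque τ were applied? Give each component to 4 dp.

Δω = ω₁−ω₀ = (0.08266667, 0.16800000, 0.17700000)
precession coupling = (-0.1560, -0.0360, -0.2340)
τ = I·(Δω/dt) + ω₀×(Iω₀) = (0.0300, 0.0900, 0.1200)
v₁ − v₀ = (0.00533333, -0.02666667, -0.16533333)
applied force F = (0.1000, -0.5000, -3.1000)

F = (0.1000, -0.5000, -3.1000)
τ = (0.0300, 0.0900, 0.1200)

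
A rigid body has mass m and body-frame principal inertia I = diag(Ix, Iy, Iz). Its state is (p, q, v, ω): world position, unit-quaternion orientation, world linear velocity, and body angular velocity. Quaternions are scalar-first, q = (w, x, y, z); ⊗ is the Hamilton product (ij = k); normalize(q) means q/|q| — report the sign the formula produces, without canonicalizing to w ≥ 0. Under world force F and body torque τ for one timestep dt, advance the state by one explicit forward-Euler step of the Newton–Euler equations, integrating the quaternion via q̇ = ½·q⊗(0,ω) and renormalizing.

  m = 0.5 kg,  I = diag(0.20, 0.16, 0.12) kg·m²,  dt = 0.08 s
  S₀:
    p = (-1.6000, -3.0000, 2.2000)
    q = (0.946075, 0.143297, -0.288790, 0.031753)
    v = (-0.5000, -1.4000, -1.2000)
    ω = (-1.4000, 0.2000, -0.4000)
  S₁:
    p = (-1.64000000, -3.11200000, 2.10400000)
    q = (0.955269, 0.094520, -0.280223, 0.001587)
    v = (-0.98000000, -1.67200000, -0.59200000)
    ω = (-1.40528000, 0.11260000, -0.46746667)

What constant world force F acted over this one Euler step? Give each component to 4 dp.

v₁ − v₀ = (-0.48000000, -0.27200000, 0.60800000)
m·(v₁−v₀)/dt = (-3.0000, -1.7000, 3.8000)

F = (-3.0000, -1.7000, 3.8000)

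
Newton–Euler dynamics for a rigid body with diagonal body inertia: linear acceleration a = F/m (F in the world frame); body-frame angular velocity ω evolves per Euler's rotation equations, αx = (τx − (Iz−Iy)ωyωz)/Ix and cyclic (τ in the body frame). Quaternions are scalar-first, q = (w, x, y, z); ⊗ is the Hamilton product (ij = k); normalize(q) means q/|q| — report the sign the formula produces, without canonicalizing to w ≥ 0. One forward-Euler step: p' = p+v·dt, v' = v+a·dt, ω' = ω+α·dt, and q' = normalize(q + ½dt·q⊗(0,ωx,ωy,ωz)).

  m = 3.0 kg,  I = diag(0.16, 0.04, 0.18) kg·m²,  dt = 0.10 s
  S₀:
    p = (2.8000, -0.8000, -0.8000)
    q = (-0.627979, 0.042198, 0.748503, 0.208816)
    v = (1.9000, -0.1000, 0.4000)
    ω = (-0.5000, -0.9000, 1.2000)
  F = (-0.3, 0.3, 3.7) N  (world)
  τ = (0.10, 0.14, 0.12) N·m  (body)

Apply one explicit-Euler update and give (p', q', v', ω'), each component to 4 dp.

gyro term ω×Iω = (-0.1512, 0.0120, -0.0540)
angular accel α = (1.5700, 3.2000, 0.9667)
ω' = ω + α·dt = (-0.3430, -0.5800, 1.2967)
2q̇ = q⊗(0,ω) = (0.4441725, 1.4001275, 0.4101355, -0.4173015)
q' = normalize(q + ½dt·q⊗(0,ω)) = (-0.6039, 0.1119, 0.7666, 0.1874)
linear accel F/m = (-0.1000, 0.1000, 1.2333)
p + v·dt = (2.9900, -0.8100, -0.7600)
v' = v + a·dt = (1.8900, -0.0900, 0.5233)

p' = (2.9900, -0.8100, -0.7600)
q' = (-0.6039, 0.1119, 0.7666, 0.1874)
v' = (1.8900, -0.0900, 0.5233)
ω' = (-0.3430, -0.5800, 1.2967)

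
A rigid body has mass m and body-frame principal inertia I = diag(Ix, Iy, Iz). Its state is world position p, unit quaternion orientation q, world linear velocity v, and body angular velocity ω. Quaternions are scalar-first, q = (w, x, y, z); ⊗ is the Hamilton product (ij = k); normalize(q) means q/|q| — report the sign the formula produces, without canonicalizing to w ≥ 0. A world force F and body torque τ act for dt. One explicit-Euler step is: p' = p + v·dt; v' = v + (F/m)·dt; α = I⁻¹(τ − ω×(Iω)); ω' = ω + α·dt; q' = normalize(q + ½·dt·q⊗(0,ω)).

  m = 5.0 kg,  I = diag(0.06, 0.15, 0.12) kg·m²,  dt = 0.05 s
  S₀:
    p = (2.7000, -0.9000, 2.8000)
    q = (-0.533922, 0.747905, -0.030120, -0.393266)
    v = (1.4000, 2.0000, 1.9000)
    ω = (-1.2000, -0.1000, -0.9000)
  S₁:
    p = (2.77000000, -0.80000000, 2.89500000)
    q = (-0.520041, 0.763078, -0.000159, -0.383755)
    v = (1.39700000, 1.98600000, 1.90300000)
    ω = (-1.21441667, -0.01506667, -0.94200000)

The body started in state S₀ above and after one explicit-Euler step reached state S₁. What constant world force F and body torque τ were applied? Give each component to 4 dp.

velocity change Δv = (-0.00300000, -0.01400000, 0.00300000)
F = m·Δv/dt = (-0.3000, -1.4000, 0.3000)
Δω = ω₁−ω₀ = (-0.01441667, 0.08493333, -0.04200000)
ω₀×(Iω₀) = (-0.0027, -0.0648, 0.0108)
applied torque τ = (-0.0200, 0.1900, -0.0900)

F = (-0.3000, -1.4000, 0.3000)
τ = (-0.0200, 0.1900, -0.0900)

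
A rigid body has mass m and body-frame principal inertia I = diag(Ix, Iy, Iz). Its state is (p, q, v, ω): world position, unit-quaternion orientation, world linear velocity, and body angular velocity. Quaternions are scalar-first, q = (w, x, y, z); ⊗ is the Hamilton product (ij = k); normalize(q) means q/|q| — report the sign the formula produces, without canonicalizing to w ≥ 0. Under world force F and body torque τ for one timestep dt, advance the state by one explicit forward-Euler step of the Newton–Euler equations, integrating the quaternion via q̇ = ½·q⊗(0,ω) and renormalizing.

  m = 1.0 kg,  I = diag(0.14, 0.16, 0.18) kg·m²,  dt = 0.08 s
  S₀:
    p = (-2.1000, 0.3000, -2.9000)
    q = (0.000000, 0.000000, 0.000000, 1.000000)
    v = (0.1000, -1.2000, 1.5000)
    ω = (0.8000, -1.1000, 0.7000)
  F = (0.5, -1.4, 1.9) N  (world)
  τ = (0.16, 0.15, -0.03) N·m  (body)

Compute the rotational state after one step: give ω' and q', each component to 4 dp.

ω' = (0.9002, -1.0138, 0.6945)
q' = (-0.0279, 0.0439, 0.0319, 0.9981)

precession coupling ω×(Iω) = (-0.0154, -0.0224, -0.0176)
angular accel α = (1.2529, 1.0775, -0.0689)
ω + α·dt = (0.9002, -1.0138, 0.6945)
Hamilton product q⊗(0,ω) = (-0.7000000, 1.1000000, 0.8000000, 0.0000000)
updated quaternion q' = (-0.0279, 0.0439, 0.0319, 0.9981)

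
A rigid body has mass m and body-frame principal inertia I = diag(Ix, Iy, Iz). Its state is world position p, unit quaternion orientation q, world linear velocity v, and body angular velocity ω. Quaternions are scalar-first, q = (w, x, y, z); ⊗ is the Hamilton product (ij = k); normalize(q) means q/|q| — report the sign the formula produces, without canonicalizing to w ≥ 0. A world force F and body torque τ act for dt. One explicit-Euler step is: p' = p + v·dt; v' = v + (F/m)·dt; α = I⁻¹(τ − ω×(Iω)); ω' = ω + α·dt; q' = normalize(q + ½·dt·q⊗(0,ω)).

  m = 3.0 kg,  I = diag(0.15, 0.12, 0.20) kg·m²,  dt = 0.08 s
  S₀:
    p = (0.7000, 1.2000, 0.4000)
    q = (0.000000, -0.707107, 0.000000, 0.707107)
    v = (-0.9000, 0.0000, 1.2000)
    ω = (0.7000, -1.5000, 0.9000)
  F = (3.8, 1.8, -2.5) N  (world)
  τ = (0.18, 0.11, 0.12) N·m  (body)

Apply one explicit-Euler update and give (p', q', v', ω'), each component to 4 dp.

p' = (0.6280, 1.2000, 0.4960)
q' = (-0.0056, -0.6628, 0.0451, 0.7474)
v' = (-0.7987, 0.0480, 1.1333)
ω' = (0.8536, -1.4057, 0.9354)

linear accel F/m = (1.2667, 0.6000, -0.8333)
new position p' = (0.6280, 1.2000, 0.4960)
new velocity v' = (-0.7987, 0.0480, 1.1333)
ω×(Iω) gyroscopic = (-0.1080, -0.0315, 0.0315)
α = I⁻¹(τ − ω×Iω) = (1.9200, 1.1792, 0.4425)
ω' = ω + α·dt = (0.8536, -1.4057, 0.9354)
q⊗(0,ω) = (-0.1414214, 1.0606605, 1.1313712, 1.0606605)
updated quaternion q' = (-0.0056, -0.6628, 0.0451, 0.7474)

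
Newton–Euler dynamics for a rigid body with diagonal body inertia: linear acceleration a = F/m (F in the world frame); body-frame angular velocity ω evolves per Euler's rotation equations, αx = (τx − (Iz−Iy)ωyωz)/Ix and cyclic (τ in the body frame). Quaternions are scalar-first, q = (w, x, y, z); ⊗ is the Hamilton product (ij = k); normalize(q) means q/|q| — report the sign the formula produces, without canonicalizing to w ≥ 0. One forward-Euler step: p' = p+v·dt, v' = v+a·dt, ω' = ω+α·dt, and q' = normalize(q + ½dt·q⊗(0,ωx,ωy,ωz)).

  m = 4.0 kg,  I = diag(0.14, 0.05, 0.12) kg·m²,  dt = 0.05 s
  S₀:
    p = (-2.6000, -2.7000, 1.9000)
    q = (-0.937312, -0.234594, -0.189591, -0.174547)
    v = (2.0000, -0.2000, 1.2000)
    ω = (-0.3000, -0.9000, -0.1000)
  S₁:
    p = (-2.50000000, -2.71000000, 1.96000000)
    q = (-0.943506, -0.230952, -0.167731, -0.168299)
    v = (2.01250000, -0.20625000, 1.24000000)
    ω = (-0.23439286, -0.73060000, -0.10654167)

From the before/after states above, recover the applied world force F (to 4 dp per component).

F = (1.0000, -0.5000, 3.2000)

velocity change Δv = (0.01250000, -0.00625000, 0.04000000)
F = m·Δv/dt = (1.0000, -0.5000, 3.2000)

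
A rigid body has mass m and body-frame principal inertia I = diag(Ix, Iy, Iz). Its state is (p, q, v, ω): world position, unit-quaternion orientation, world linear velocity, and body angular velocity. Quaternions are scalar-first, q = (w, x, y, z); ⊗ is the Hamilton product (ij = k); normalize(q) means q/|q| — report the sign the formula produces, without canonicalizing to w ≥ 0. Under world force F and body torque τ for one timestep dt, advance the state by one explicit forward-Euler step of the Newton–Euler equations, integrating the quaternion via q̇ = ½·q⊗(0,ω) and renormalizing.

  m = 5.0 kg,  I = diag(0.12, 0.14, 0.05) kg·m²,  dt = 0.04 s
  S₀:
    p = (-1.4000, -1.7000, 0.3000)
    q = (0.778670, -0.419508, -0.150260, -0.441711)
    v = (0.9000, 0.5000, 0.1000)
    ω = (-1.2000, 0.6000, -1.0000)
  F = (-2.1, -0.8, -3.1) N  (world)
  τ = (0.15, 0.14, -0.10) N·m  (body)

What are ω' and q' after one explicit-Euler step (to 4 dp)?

ω' = (-1.1680, 0.6160, -1.0685)
q' = (0.7611, -0.4296, -0.1386, -0.4657)

angular accel α = (0.8000, 0.4000, -1.7120)
ω' = ω + α·dt = (-1.1680, 0.6160, -1.0685)
Hamilton product q⊗(0,ω) = (-0.8549646, -0.5191174, 0.5777472, -1.2106868)
q' = normalize(q + ½dt·q⊗(0,ω)) = (0.7611, -0.4296, -0.1386, -0.4657)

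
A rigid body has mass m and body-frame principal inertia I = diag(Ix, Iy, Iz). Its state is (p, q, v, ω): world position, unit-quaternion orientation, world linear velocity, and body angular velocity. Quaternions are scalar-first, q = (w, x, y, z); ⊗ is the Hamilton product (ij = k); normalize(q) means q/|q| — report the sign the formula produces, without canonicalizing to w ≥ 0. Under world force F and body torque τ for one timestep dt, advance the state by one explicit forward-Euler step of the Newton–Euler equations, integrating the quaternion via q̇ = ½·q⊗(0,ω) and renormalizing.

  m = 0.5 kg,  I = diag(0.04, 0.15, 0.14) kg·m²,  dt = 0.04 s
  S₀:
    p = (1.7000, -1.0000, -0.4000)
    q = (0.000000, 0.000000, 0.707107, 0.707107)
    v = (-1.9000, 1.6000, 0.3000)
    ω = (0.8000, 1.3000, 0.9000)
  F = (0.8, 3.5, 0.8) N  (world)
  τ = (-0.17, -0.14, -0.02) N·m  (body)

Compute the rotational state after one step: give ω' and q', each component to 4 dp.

gyro term ω×Iω = (-0.0117, -0.0720, 0.1144)
angular accel α = (-3.9575, -0.4533, -0.9600)
new body rate ω' = (0.6417, 1.2819, 0.8616)
2q̇ = q⊗(0,ω) = (-1.5556354, -0.2828428, 0.5656856, -0.5656856)
q + ½dt·q⊗(0,ω), renormalized = (-0.0311, -0.0057, 0.7180, 0.6954)

ω' = (0.6417, 1.2819, 0.8616)
q' = (-0.0311, -0.0057, 0.7180, 0.6954)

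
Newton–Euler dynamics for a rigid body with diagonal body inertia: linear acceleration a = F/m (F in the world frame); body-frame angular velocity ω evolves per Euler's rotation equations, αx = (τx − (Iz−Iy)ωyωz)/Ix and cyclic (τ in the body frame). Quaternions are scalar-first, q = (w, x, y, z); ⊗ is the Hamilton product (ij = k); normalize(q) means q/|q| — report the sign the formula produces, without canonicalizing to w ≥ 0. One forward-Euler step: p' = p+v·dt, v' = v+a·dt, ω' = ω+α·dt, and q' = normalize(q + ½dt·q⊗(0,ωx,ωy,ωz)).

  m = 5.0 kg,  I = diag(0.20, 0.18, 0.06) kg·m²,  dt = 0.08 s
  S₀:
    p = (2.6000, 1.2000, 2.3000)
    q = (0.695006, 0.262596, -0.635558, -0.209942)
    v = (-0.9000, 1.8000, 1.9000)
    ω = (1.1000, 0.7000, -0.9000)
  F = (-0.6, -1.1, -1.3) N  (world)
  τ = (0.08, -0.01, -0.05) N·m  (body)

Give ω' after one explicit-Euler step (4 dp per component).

ω' = (1.1018, 0.7572, -0.9461)

α = I⁻¹(τ − ω×Iω) = (0.0220, 0.7144, -0.5767)
ω + α·dt = (1.1018, 0.7572, -0.9461)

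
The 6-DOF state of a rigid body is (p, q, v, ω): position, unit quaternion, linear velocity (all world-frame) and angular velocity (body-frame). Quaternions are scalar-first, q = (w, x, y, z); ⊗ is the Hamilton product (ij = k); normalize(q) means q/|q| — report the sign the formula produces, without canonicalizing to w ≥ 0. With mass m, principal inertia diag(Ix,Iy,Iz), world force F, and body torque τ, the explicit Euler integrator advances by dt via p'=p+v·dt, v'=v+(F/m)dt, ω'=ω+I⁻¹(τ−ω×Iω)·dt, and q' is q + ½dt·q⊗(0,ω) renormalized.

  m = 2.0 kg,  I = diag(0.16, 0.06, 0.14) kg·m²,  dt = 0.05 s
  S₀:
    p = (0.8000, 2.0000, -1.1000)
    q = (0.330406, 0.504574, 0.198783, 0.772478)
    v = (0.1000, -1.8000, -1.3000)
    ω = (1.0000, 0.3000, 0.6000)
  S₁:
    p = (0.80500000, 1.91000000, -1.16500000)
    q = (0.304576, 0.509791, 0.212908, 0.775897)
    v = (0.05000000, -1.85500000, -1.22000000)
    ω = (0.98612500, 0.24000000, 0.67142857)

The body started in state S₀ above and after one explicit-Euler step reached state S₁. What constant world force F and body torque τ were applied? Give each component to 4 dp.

velocity change Δv = (-0.05000000, -0.05500000, 0.08000000)
applied force F = (-2.0000, -2.2000, 3.2000)
ω₁ − ω₀ = (-0.01387500, -0.06000000, 0.07142857)
applied torque τ = (-0.0300, -0.0600, 0.1700)

F = (-2.0000, -2.2000, 3.2000)
τ = (-0.0300, -0.0600, 0.1700)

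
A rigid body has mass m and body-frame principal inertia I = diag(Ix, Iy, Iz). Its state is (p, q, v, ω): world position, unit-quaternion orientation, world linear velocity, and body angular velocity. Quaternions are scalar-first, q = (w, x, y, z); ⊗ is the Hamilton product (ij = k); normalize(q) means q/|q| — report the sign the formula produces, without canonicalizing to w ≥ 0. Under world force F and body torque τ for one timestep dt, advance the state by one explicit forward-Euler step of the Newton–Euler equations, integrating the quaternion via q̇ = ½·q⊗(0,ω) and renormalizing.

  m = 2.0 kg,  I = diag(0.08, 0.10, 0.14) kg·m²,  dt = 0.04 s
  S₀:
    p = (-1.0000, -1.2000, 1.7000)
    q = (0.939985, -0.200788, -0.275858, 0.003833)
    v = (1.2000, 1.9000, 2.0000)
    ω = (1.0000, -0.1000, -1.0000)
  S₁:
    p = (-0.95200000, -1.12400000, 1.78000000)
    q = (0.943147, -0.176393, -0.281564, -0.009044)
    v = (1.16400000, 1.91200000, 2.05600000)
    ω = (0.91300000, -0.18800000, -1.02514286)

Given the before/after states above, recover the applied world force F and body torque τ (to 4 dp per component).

ω₁ − ω₀ = (-0.08700000, -0.08800000, -0.02514286)
ω₀×(Iω₀) = (0.0040, 0.0600, -0.0020)
I·α + gyro = (-0.1700, -0.1600, -0.0900)
velocity change Δv = (-0.03600000, 0.01200000, 0.05600000)
F = m·Δv/dt = (-1.8000, 0.6000, 2.8000)

F = (-1.8000, 0.6000, 2.8000)
τ = (-0.1700, -0.1600, -0.0900)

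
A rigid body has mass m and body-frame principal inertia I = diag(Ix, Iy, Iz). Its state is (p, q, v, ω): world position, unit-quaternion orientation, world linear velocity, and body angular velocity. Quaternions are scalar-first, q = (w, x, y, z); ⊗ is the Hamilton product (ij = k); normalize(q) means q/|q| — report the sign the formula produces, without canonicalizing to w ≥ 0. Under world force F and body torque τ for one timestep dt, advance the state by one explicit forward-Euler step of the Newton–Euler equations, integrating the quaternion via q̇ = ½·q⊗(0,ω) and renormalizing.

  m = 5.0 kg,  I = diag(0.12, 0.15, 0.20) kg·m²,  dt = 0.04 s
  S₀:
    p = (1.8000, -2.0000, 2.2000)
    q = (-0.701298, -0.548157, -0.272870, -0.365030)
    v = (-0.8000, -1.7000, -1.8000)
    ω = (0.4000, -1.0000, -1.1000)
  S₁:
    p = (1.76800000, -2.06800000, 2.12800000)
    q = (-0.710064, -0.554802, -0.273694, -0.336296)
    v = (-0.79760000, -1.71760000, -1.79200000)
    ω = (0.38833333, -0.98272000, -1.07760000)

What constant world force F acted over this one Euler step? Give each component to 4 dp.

F = (0.3000, -2.2000, 1.0000)

Δv = v₁−v₀ = (0.00240000, -0.01760000, 0.00800000)
applied force F = (0.3000, -2.2000, 1.0000)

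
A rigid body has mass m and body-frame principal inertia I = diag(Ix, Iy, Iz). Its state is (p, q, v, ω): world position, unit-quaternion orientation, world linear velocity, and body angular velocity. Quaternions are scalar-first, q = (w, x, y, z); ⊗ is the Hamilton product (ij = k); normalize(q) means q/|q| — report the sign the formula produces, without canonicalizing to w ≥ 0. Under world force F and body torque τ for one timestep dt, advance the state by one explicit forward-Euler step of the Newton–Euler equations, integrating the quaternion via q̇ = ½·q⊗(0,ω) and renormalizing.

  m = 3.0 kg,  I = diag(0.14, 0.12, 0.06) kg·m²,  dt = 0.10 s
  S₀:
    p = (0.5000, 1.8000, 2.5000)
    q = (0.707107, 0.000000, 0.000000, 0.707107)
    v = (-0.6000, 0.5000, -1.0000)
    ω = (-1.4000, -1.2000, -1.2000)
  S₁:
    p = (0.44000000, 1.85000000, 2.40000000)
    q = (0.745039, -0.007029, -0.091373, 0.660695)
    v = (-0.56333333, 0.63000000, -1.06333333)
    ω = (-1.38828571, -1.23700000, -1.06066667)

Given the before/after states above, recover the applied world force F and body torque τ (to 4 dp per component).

Δv = v₁−v₀ = (0.03666667, 0.13000000, -0.06333333)
applied force F = (1.1000, 3.9000, -1.9000)
ω₁ − ω₀ = (0.01171429, -0.03700000, 0.13933333)
applied torque τ = (-0.0700, 0.0900, 0.0500)

F = (1.1000, 3.9000, -1.9000)
τ = (-0.0700, 0.0900, 0.0500)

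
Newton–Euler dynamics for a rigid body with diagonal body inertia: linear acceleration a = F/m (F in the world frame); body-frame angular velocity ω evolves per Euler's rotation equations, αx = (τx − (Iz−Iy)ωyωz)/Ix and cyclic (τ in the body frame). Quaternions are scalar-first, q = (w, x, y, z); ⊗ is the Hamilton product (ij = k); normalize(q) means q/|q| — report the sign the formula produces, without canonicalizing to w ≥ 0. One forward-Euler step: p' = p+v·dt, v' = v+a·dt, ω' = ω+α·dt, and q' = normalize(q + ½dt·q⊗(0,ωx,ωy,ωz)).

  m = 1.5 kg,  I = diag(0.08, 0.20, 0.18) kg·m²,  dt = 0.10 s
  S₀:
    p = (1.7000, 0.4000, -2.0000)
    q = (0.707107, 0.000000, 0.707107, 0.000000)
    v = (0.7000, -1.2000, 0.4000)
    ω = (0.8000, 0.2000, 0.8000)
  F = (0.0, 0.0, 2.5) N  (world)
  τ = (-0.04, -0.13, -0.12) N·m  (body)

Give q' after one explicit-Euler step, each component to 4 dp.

q' = (0.6989, 0.0565, 0.7130, 0.0000)

Hamilton product q⊗(0,ω) = (-0.1414214, 1.1313712, 0.1414214, 0.0000000)
updated quaternion q' = (0.6989, 0.0565, 0.7130, 0.0000)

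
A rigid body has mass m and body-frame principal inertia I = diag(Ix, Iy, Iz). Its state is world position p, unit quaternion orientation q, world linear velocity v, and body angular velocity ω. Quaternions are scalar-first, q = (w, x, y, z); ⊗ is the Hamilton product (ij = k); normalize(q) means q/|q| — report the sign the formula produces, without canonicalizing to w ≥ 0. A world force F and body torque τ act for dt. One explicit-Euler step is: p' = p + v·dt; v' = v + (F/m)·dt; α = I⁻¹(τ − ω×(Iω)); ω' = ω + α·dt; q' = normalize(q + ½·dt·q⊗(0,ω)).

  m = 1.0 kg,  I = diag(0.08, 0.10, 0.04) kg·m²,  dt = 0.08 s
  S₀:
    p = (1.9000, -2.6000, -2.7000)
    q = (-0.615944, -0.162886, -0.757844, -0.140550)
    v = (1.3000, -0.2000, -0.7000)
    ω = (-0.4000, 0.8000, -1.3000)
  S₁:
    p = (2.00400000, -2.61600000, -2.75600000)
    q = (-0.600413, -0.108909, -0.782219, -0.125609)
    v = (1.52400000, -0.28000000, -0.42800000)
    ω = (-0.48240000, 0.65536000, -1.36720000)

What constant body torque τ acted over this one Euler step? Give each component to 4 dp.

τ = (-0.0200, -0.1600, -0.0400)

rate change Δω = (-0.08240000, -0.14464000, -0.06720000)
I·α + gyro = (-0.0200, -0.1600, -0.0400)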